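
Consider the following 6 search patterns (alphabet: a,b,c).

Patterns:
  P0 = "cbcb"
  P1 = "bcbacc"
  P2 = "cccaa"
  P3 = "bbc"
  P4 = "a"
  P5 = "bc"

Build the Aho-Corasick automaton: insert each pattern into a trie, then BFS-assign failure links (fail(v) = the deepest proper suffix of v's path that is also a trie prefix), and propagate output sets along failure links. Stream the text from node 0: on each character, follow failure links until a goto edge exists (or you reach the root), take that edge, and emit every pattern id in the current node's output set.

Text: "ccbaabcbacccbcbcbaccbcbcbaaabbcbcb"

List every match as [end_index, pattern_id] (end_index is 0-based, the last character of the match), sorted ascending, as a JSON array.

Construct AC machine:
Trie nodes:
  0='ε' goto a→17 b→5 c→1
  1='c' goto b→2 c→11
  2='cb' goto c→3
  3='cbc' goto b→4
  4='cbcb' goto ·  [P0 ends]
  5='b' goto b→15 c→6
  6='bc' goto b→7  [P5 ends]
  7='bcb' goto a→8
  8='bcba' goto c→9
  9='bcbac' goto c→10
  10='bcbacc' goto ·  [P1 ends]
  11='cc' goto c→12
  12='ccc' goto a→13
  13='ccca' goto a→14
  14='cccaa' goto ·  [P2 ends]
  15='bb' goto c→16
  16='bbc' goto ·  [P3 ends]
  17='a' goto ·  [P4 ends]

Failure links (BFS by depth):
  fail(1) 'c': from fail(0)=0 chase 'c': 0 ⇒ 0;  out=∅∪out(0)=∅
  fail(5) 'b': from fail(0)=0 chase 'b': 0 ⇒ 0;  out=∅∪out(0)=∅
  fail(17) 'a': from fail(0)=0 chase 'a': 0 ⇒ 0;  out={4}∪out(0)={4}
  fail(2) 'cb': from fail(1)=0 chase 'b': 0 ⇒ 5;  out=∅∪out(5)=∅
  fail(6) 'bc': from fail(5)=0 chase 'c': 0 ⇒ 1;  out={5}∪out(1)={5}
  fail(11) 'cc': from fail(1)=0 chase 'c': 0 ⇒ 1;  out=∅∪out(1)=∅
  fail(15) 'bb': from fail(5)=0 chase 'b': 0 ⇒ 5;  out=∅∪out(5)=∅
  fail(3) 'cbc': from fail(2)=5 chase 'c': 5 ⇒ 6;  out=∅∪out(6)={5}
  fail(7) 'bcb': from fail(6)=1 chase 'b': 1 ⇒ 2;  out=∅∪out(2)=∅
  fail(12) 'ccc': from fail(11)=1 chase 'c': 1 ⇒ 11;  out=∅∪out(11)=∅
  fail(16) 'bbc': from fail(15)=5 chase 'c': 5 ⇒ 6;  out={3}∪out(6)={3,5}
  fail(4) 'cbcb': from fail(3)=6 chase 'b': 6 ⇒ 7;  out={0}∪out(7)={0}
  fail(8) 'bcba': from fail(7)=2 chase 'a': 2→5→0 ⇒ 17;  out=∅∪out(17)={4}
  fail(13) 'ccca': from fail(12)=11 chase 'a': 11→1→0 ⇒ 17;  out=∅∪out(17)={4}
  fail(9) 'bcbac': from fail(8)=17 chase 'c': 17→0 ⇒ 1;  out=∅∪out(1)=∅
  fail(14) 'cccaa': from fail(13)=17 chase 'a': 17→0 ⇒ 17;  out={2}∪out(17)={2,4}
  fail(10) 'bcbacc': from fail(9)=1 chase 'c': 1 ⇒ 11;  out={1}∪out(11)={1}

Text stream:
pos 0 'c': at 1
pos 1 'c': at 11
pos 2 'b': at 2 ·f
pos 3 'a': at 17 ·f  emit P4@[3:3]
pos 4 'a': at 17 ·f  emit P4@[4:4]
pos 5 'b': at 5 ·f
pos 6 'c': at 6  emit P5@[5:6]
pos 7 'b': at 7
pos 8 'a': at 8  emit P4@[8:8]
pos 9 'c': at 9
pos 10 'c': at 10  emit P1@[5:10]
pos 11 'c': at 12 ·f
pos 12 'b': at 2 ·f
pos 13 'c': at 3  emit P5@[12:13]
pos 14 'b': at 4  emit P0@[11:14]
pos 15 'c': at 3 ·f  emit P5@[14:15]
pos 16 'b': at 4  emit P0@[13:16]
pos 17 'a': at 8 ·f  emit P4@[17:17]
pos 18 'c': at 9
pos 19 'c': at 10  emit P1@[14:19]
pos 20 'b': at 2 ·f
pos 21 'c': at 3  emit P5@[20:21]
pos 22 'b': at 4  emit P0@[19:22]
pos 23 'c': at 3 ·f  emit P5@[22:23]
pos 24 'b': at 4  emit P0@[21:24]
pos 25 'a': at 8 ·f  emit P4@[25:25]
pos 26 'a': at 17 ·f  emit P4@[26:26]
pos 27 'a': at 17 ·f  emit P4@[27:27]
pos 28 'b': at 5 ·f
pos 29 'b': at 15
pos 30 'c': at 16  emit P3@[28:30],P5@[29:30]
pos 31 'b': at 7 ·f
pos 32 'c': at 3 ·f  emit P5@[31:32]
pos 33 'b': at 4  emit P0@[30:33]

Matches: [[3,4],[4,4],[6,5],[8,4],[10,1],[13,5],[14,0],[15,5],[16,0],[17,4],[19,1],[21,5],[22,0],[23,5],[24,0],[25,4],[26,4],[27,4],[30,3],[30,5],[32,5],[33,0]]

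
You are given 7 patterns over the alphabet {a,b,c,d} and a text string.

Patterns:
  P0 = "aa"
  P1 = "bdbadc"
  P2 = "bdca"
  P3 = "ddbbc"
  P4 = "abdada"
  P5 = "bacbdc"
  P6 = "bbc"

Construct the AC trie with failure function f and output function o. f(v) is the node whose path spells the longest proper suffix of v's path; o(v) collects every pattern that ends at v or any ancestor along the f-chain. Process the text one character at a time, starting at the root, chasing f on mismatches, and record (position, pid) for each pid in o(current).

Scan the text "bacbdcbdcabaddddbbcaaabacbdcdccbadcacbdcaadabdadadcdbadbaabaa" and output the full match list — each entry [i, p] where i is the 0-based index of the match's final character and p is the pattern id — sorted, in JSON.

Build automaton:
Trie (insert patterns):
  n0 'ε': a→1 b→3 d→11
  n1 'a': a→2 b→16
  n2 'aa': ·  [P0 ends]
  n3 'b': a→21 b→26 d→4
  n4 'bd': b→5 c→9
  n5 'bdb': a→6
  n6 'bdba': d→7
  n7 'bdbad': c→8
  n8 'bdbadc': ·  [P1 ends]
  n9 'bdc': a→10
  n10 'bdca': ·  [P2 ends]
  n11 'd': d→12
  n12 'dd': b→13
  n13 'ddb': b→14
  n14 'ddbb': c→15
  n15 'ddbbc': ·  [P3 ends]
  n16 'ab': d→17
  n17 'abd': a→18
  n18 'abda': d→19
  n19 'abdad': a→20
  n20 'abdada': ·  [P4 ends]
  n21 'ba': c→22
  n22 'bac': b→23
  n23 'bacb': d→24
  n24 'bacbd': c→25
  n25 'bacbdc': ·  [P5 ends]
  n26 'bb': c→27
  n27 'bbc': ·  [P6 ends]

Failure links (BFS by depth):
  fail(1) 'a': from fail(0)=0 chase 'a': 0 ⇒ 0;  out=∅∪out(0)=∅
  fail(3) 'b': from fail(0)=0 chase 'b': 0 ⇒ 0;  out=∅∪out(0)=∅
  fail(11) 'd': from fail(0)=0 chase 'd': 0 ⇒ 0;  out=∅∪out(0)=∅
  fail(2) 'aa': from fail(1)=0 chase 'a': 0 ⇒ 1;  out={0}∪out(1)={0}
  fail(4) 'bd': from fail(3)=0 chase 'd': 0 ⇒ 11;  out=∅∪out(11)=∅
  fail(12) 'dd': from fail(11)=0 chase 'd': 0 ⇒ 11;  out=∅∪out(11)=∅
  fail(16) 'ab': from fail(1)=0 chase 'b': 0 ⇒ 3;  out=∅∪out(3)=∅
  fail(21) 'ba': from fail(3)=0 chase 'a': 0 ⇒ 1;  out=∅∪out(1)=∅
  fail(26) 'bb': from fail(3)=0 chase 'b': 0 ⇒ 3;  out=∅∪out(3)=∅
  fail(5) 'bdb': from fail(4)=11 chase 'b': 11→0 ⇒ 3;  out=∅∪out(3)=∅
  fail(9) 'bdc': from fail(4)=11 chase 'c': 11→0 ⇒ 0;  out=∅∪out(0)=∅
  fail(13) 'ddb': from fail(12)=11 chase 'b': 11→0 ⇒ 3;  out=∅∪out(3)=∅
  fail(17) 'abd': from fail(16)=3 chase 'd': 3 ⇒ 4;  out=∅∪out(4)=∅
  fail(22) 'bac': from fail(21)=1 chase 'c': 1→0 ⇒ 0;  out=∅∪out(0)=∅
  fail(27) 'bbc': from fail(26)=3 chase 'c': 3→0 ⇒ 0;  out={6}∪out(0)={6}
  fail(6) 'bdba': from fail(5)=3 chase 'a': 3 ⇒ 21;  out=∅∪out(21)=∅
  fail(10) 'bdca': from fail(9)=0 chase 'a': 0 ⇒ 1;  out={2}∪out(1)={2}
  fail(14) 'ddbb': from fail(13)=3 chase 'b': 3 ⇒ 26;  out=∅∪out(26)=∅
  fail(18) 'abda': from fail(17)=4 chase 'a': 4→11→0 ⇒ 1;  out=∅∪out(1)=∅
  fail(23) 'bacb': from fail(22)=0 chase 'b': 0 ⇒ 3;  out=∅∪out(3)=∅
  fail(7) 'bdbad': from fail(6)=21 chase 'd': 21→1→0 ⇒ 11;  out=∅∪out(11)=∅
  fail(15) 'ddbbc': from fail(14)=26 chase 'c': 26 ⇒ 27;  out={3}∪out(27)={3,6}
  fail(19) 'abdad': from fail(18)=1 chase 'd': 1→0 ⇒ 11;  out=∅∪out(11)=∅
  fail(24) 'bacbd': from fail(23)=3 chase 'd': 3 ⇒ 4;  out=∅∪out(4)=∅
  fail(8) 'bdbadc': from fail(7)=11 chase 'c': 11→0 ⇒ 0;  out={1}∪out(0)={1}
  fail(20) 'abdada': from fail(19)=11 chase 'a': 11→0 ⇒ 1;  out={4}∪out(1)={4}
  fail(25) 'bacbdc': from fail(24)=4 chase 'c': 4 ⇒ 9;  out={5}∪out(9)={5}

Text stream:
pos 0 'b': at 3
pos 1 'a': at 21
pos 2 'c': at 22
pos 3 'b': at 23
pos 4 'd': at 24
pos 5 'c': at 25  ** P5@[0:5]
pos 6 'b': at 3 (fail-walked)
pos 7 'd': at 4
pos 8 'c': at 9
pos 9 'a': at 10  ** P2@[6:9]
pos 10 'b': at 16 (fail-walked)
pos 11 'a': at 21 (fail-walked)
pos 12 'd': at 11 (fail-walked)
pos 13 'd': at 12
pos 14 'd': at 12 (fail-walked)
pos 15 'd': at 12 (fail-walked)
pos 16 'b': at 13
pos 17 'b': at 14
pos 18 'c': at 15  ** P3@[14:18],P6@[16:18]
pos 19 'a': at 1 (fail-walked)
pos 20 'a': at 2  ** P0@[19:20]
pos 21 'a': at 2 (fail-walked)  ** P0@[20:21]
pos 22 'b': at 16 (fail-walked)
pos 23 'a': at 21 (fail-walked)
pos 24 'c': at 22
pos 25 'b': at 23
pos 26 'd': at 24
pos 27 'c': at 25  ** P5@[22:27]
pos 28 'd': at 11 (fail-walked)
pos 29 'c': at 0 (fail-walked)
pos 30 'c': at 0
pos 31 'b': at 3
pos 32 'a': at 21
pos 33 'd': at 11 (fail-walked)
pos 34 'c': at 0 (fail-walked)
pos 35 'a': at 1
pos 36 'c': at 0 (fail-walked)
pos 37 'b': at 3
pos 38 'd': at 4
pos 39 'c': at 9
pos 40 'a': at 10  ** P2@[37:40]
pos 41 'a': at 2 (fail-walked)  ** P0@[40:41]
pos 42 'd': at 11 (fail-walked)
pos 43 'a': at 1 (fail-walked)
pos 44 'b': at 16
pos 45 'd': at 17
pos 46 'a': at 18
pos 47 'd': at 19
pos 48 'a': at 20  ** P4@[43:48]
pos 49 'd': at 11 (fail-walked)
pos 50 'c': at 0 (fail-walked)
pos 51 'd': at 11
pos 52 'b': at 3 (fail-walked)
pos 53 'a': at 21
pos 54 'd': at 11 (fail-walked)
pos 55 'b': at 3 (fail-walked)
pos 56 'a': at 21
pos 57 'a': at 2 (fail-walked)  ** P0@[56:57]
pos 58 'b': at 16 (fail-walked)
pos 59 'a': at 21 (fail-walked)
pos 60 'a': at 2 (fail-walked)  ** P0@[59:60]

Result: [[5,5],[9,2],[18,3],[18,6],[20,0],[21,0],[27,5],[40,2],[41,0],[48,4],[57,0],[60,0]]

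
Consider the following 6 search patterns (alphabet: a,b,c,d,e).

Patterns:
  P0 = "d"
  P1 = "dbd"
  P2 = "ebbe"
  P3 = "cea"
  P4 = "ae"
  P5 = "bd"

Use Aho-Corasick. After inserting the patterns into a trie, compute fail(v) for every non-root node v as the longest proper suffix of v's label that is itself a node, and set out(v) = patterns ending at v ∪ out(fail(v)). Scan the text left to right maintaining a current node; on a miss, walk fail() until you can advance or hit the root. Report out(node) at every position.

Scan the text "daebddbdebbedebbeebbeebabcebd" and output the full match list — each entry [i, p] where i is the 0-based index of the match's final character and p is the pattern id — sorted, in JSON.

Build:
Trie (insert patterns):
  0='ε' goto a→11 b→13 c→8 d→1 e→4
  1='d' goto b→2  [P0 ends]
  2='db' goto d→3
  3='dbd' goto ·  [P1 ends]
  4='e' goto b→5
  5='eb' goto b→6
  6='ebb' goto e→7
  7='ebbe' goto ·  [P2 ends]
  8='c' goto e→9
  9='ce' goto a→10
  10='cea' goto ·  [P3 ends]
  11='a' goto e→12
  12='ae' goto ·  [P4 ends]
  13='b' goto d→14
  14='bd' goto ·  [P5 ends]

Failure links (BFS by depth):
  fail(1) 'd': from fail(0)=0 chase 'd': 0 ⇒ 0;  out={0}∪out(0)={0}
  fail(4) 'e': from fail(0)=0 chase 'e': 0 ⇒ 0;  out=∅∪out(0)=∅
  fail(8) 'c': from fail(0)=0 chase 'c': 0 ⇒ 0;  out=∅∪out(0)=∅
  fail(11) 'a': from fail(0)=0 chase 'a': 0 ⇒ 0;  out=∅∪out(0)=∅
  fail(13) 'b': from fail(0)=0 chase 'b': 0 ⇒ 0;  out=∅∪out(0)=∅
  fail(2) 'db': from fail(1)=0 chase 'b': 0 ⇒ 13;  out=∅∪out(13)=∅
  fail(5) 'eb': from fail(4)=0 chase 'b': 0 ⇒ 13;  out=∅∪out(13)=∅
  fail(9) 'ce': from fail(8)=0 chase 'e': 0 ⇒ 4;  out=∅∪out(4)=∅
  fail(12) 'ae': from fail(11)=0 chase 'e': 0 ⇒ 4;  out={4}∪out(4)={4}
  fail(14) 'bd': from fail(13)=0 chase 'd': 0 ⇒ 1;  out={5}∪out(1)={0,5}
  fail(3) 'dbd': from fail(2)=13 chase 'd': 13 ⇒ 14;  out={1}∪out(14)={0,1,5}
  fail(6) 'ebb': from fail(5)=13 chase 'b': 13→0 ⇒ 13;  out=∅∪out(13)=∅
  fail(10) 'cea': from fail(9)=4 chase 'a': 4→0 ⇒ 11;  out={3}∪out(11)={3}
  fail(7) 'ebbe': from fail(6)=13 chase 'e': 13→0 ⇒ 4;  out={2}∪out(4)={2}

Scan:
i=0 'd': node 0→1  → match P0@[0:0]
i=1 'a': node 1→11 (fail-walked)
i=2 'e': node 11→12  → match P4@[1:2]
i=3 'b': node 12→5 (fail-walked)
i=4 'd': node 5→14 (fail-walked)  → match P0@[4:4],P5@[3:4]
i=5 'd': node 14→1 (fail-walked)  → match P0@[5:5]
i=6 'b': node 1→2
i=7 'd': node 2→3  → match P0@[7:7],P1@[5:7],P5@[6:7]
i=8 'e': node 3→4 (fail-walked)
i=9 'b': node 4→5
i=10 'b': node 5→6
i=11 'e': node 6→7  → match P2@[8:11]
i=12 'd': node 7→1 (fail-walked)  → match P0@[12:12]
i=13 'e': node 1→4 (fail-walked)
i=14 'b': node 4→5
i=15 'b': node 5→6
i=16 'e': node 6→7  → match P2@[13:16]
i=17 'e': node 7→4 (fail-walked)
i=18 'b': node 4→5
i=19 'b': node 5→6
i=20 'e': node 6→7  → match P2@[17:20]
i=21 'e': node 7→4 (fail-walked)
i=22 'b': node 4→5
i=23 'a': node 5→11 (fail-walked)
i=24 'b': node 11→13 (fail-walked)
i=25 'c': node 13→8 (fail-walked)
i=26 'e': node 8→9
i=27 'b': node 9→5 (fail-walked)
i=28 'd': node 5→14 (fail-walked)  → match P0@[28:28],P5@[27:28]

Result: [[0,0],[2,4],[4,0],[4,5],[5,0],[7,0],[7,1],[7,5],[11,2],[12,0],[16,2],[20,2],[28,0],[28,5]]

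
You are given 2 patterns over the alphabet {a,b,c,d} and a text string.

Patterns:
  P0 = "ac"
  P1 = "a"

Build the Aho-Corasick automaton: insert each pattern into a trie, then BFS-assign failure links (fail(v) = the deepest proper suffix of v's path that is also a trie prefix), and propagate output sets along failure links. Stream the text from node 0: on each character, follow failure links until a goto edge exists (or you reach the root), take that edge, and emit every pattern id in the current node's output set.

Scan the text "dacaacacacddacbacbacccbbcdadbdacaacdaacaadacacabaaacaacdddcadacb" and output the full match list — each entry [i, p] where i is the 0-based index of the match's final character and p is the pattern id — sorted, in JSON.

Build automaton:
Trie (insert patterns):
  n0 'ε': a→1
  n1 'a': c→2  ←P1
  n2 'ac': ·  ←P0

BFS fail/out derivation:
  fail(1) 'a': from fail(0)=0 chase 'a': 0 ⇒ 0;  out={1}∪out(0)={1}
  fail(2) 'ac': from fail(1)=0 chase 'c': 0 ⇒ 0;  out={0}∪out(0)={0}

Scan:
i=0 'd': node 0→0
i=1 'a': node 0→1  → match P1@[1:1]
i=2 'c': node 1→2  → match P0@[1:2]
i=3 'a': node 2→1 ·f  → match P1@[3:3]
i=4 'a': node 1→1 ·f  → match P1@[4:4]
i=5 'c': node 1→2  → match P0@[4:5]
i=6 'a': node 2→1 ·f  → match P1@[6:6]
i=7 'c': node 1→2  → match P0@[6:7]
i=8 'a': node 2→1 ·f  → match P1@[8:8]
i=9 'c': node 1→2  → match P0@[8:9]
i=10 'd': node 2→0 ·f
i=11 'd': node 0→0
i=12 'a': node 0→1  → match P1@[12:12]
i=13 'c': node 1→2  → match P0@[12:13]
i=14 'b': node 2→0 ·f
i=15 'a': node 0→1  → match P1@[15:15]
i=16 'c': node 1→2  → match P0@[15:16]
i=17 'b': node 2→0 ·f
i=18 'a': node 0→1  → match P1@[18:18]
i=19 'c': node 1→2  → match P0@[18:19]
i=20 'c': node 2→0 ·f
i=21 'c': node 0→0
i=22 'b': node 0→0
i=23 'b': node 0→0
i=24 'c': node 0→0
i=25 'd': node 0→0
i=26 'a': node 0→1  → match P1@[26:26]
i=27 'd': node 1→0 ·f
i=28 'b': node 0→0
i=29 'd': node 0→0
i=30 'a': node 0→1  → match P1@[30:30]
i=31 'c': node 1→2  → match P0@[30:31]
i=32 'a': node 2→1 ·f  → match P1@[32:32]
i=33 'a': node 1→1 ·f  → match P1@[33:33]
i=34 'c': node 1→2  → match P0@[33:34]
i=35 'd': node 2→0 ·f
i=36 'a': node 0→1  → match P1@[36:36]
i=37 'a': node 1→1 ·f  → match P1@[37:37]
i=38 'c': node 1→2  → match P0@[37:38]
i=39 'a': node 2→1 ·f  → match P1@[39:39]
i=40 'a': node 1→1 ·f  → match P1@[40:40]
i=41 'd': node 1→0 ·f
i=42 'a': node 0→1  → match P1@[42:42]
i=43 'c': node 1→2  → match P0@[42:43]
i=44 'a': node 2→1 ·f  → match P1@[44:44]
i=45 'c': node 1→2  → match P0@[44:45]
i=46 'a': node 2→1 ·f  → match P1@[46:46]
i=47 'b': node 1→0 ·f
i=48 'a': node 0→1  → match P1@[48:48]
i=49 'a': node 1→1 ·f  → match P1@[49:49]
i=50 'a': node 1→1 ·f  → match P1@[50:50]
i=51 'c': node 1→2  → match P0@[50:51]
i=52 'a': node 2→1 ·f  → match P1@[52:52]
i=53 'a': node 1→1 ·f  → match P1@[53:53]
i=54 'c': node 1→2  → match P0@[53:54]
i=55 'd': node 2→0 ·f
i=56 'd': node 0→0
i=57 'd': node 0→0
i=58 'c': node 0→0
i=59 'a': node 0→1  → match P1@[59:59]
i=60 'd': node 1→0 ·f
i=61 'a': node 0→1  → match P1@[61:61]
i=62 'c': node 1→2  → match P0@[61:62]
i=63 'b': node 2→0 ·f

All matches (sorted): [[1,1],[2,0],[3,1],[4,1],[5,0],[6,1],[7,0],[8,1],[9,0],[12,1],[13,0],[15,1],[16,0],[18,1],[19,0],[26,1],[30,1],[31,0],[32,1],[33,1],[34,0],[36,1],[37,1],[38,0],[39,1],[40,1],[42,1],[43,0],[44,1],[45,0],[46,1],[48,1],[49,1],[50,1],[51,0],[52,1],[53,1],[54,0],[59,1],[61,1],[62,0]]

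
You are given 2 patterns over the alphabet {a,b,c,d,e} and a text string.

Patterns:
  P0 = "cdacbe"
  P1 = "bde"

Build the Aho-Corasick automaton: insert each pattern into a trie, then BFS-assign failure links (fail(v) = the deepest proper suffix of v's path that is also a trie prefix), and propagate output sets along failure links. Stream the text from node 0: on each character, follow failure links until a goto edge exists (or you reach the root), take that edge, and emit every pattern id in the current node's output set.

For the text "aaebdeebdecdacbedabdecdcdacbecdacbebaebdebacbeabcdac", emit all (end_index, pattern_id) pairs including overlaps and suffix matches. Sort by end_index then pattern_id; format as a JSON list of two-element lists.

Build:
Trie nodes:
  0='ε' goto b→7 c→1
  1='c' goto d→2
  2='cd' goto a→3
  3='cda' goto c→4
  4='cdac' goto b→5
  5='cdacb' goto e→6
  6='cdacbe' goto ·  [P0 ends]
  7='b' goto d→8
  8='bd' goto e→9
  9='bde' goto ·  [P1 ends]

Failure links (BFS by depth):
  fail(1) 'c': from fail(0)=0 chase 'c': 0 ⇒ 0;  out=∅∪out(0)=∅
  fail(7) 'b': from fail(0)=0 chase 'b': 0 ⇒ 0;  out=∅∪out(0)=∅
  fail(2) 'cd': from fail(1)=0 chase 'd': 0 ⇒ 0;  out=∅∪out(0)=∅
  fail(8) 'bd': from fail(7)=0 chase 'd': 0 ⇒ 0;  out=∅∪out(0)=∅
  fail(3) 'cda': from fail(2)=0 chase 'a': 0 ⇒ 0;  out=∅∪out(0)=∅
  fail(9) 'bde': from fail(8)=0 chase 'e': 0 ⇒ 0;  out={1}∪out(0)={1}
  fail(4) 'cdac': from fail(3)=0 chase 'c': 0 ⇒ 1;  out=∅∪out(1)=∅
  fail(5) 'cdacb': from fail(4)=1 chase 'b': 1→0 ⇒ 7;  out=∅∪out(7)=∅
  fail(6) 'cdacbe': from fail(5)=7 chase 'e': 7→0 ⇒ 0;  out={0}∪out(0)={0}

Run:
pos 0 'a': at 0
pos 1 'a': at 0
pos 2 'e': at 0
pos 3 'b': at 7
pos 4 'd': at 8
pos 5 'e': at 9  ** P1@[3:5]
pos 6 'e': at 0 (fail-walked)
pos 7 'b': at 7
pos 8 'd': at 8
pos 9 'e': at 9  ** P1@[7:9]
pos 10 'c': at 1 (fail-walked)
pos 11 'd': at 2
pos 12 'a': at 3
pos 13 'c': at 4
pos 14 'b': at 5
pos 15 'e': at 6  ** P0@[10:15]
pos 16 'd': at 0 (fail-walked)
pos 17 'a': at 0
pos 18 'b': at 7
pos 19 'd': at 8
pos 20 'e': at 9  ** P1@[18:20]
pos 21 'c': at 1 (fail-walked)
pos 22 'd': at 2
pos 23 'c': at 1 (fail-walked)
pos 24 'd': at 2
pos 25 'a': at 3
pos 26 'c': at 4
pos 27 'b': at 5
pos 28 'e': at 6  ** P0@[23:28]
pos 29 'c': at 1 (fail-walked)
pos 30 'd': at 2
pos 31 'a': at 3
pos 32 'c': at 4
pos 33 'b': at 5
pos 34 'e': at 6  ** P0@[29:34]
pos 35 'b': at 7 (fail-walked)
pos 36 'a': at 0 (fail-walked)
pos 37 'e': at 0
pos 38 'b': at 7
pos 39 'd': at 8
pos 40 'e': at 9  ** P1@[38:40]
pos 41 'b': at 7 (fail-walked)
pos 42 'a': at 0 (fail-walked)
pos 43 'c': at 1
pos 44 'b': at 7 (fail-walked)
pos 45 'e': at 0 (fail-walked)
pos 46 'a': at 0
pos 47 'b': at 7
pos 48 'c': at 1 (fail-walked)
pos 49 'd': at 2
pos 50 'a': at 3
pos 51 'c': at 4

Matches: [[5,1],[9,1],[15,0],[20,1],[28,0],[34,0],[40,1]]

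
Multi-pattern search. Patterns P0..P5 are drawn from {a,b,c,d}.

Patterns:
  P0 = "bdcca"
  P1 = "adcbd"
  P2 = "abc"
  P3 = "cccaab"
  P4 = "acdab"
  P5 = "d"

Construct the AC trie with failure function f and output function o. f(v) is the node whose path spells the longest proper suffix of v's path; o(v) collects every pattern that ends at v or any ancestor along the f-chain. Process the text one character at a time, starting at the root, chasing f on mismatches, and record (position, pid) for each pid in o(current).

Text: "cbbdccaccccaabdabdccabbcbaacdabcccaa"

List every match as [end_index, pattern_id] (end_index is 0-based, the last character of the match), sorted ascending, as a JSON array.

Build automaton:
Trie (insert patterns):
  n0 'ε': a→6 b→1 c→13 d→23
  n1 'b': d→2
  n2 'bd': c→3
  n3 'bdc': c→4
  n4 'bdcc': a→5
  n5 'bdcca': ·  [P0 ends]
  n6 'a': b→11 c→19 d→7
  n7 'ad': c→8
  n8 'adc': b→9
  n9 'adcb': d→10
  n10 'adcbd': ·  [P1 ends]
  n11 'ab': c→12
  n12 'abc': ·  [P2 ends]
  n13 'c': c→14
  n14 'cc': c→15
  n15 'ccc': a→16
  n16 'ccca': a→17
  n17 'cccaa': b→18
  n18 'cccaab': ·  [P3 ends]
  n19 'ac': d→20
  n20 'acd': a→21
  n21 'acda': b→22
  n22 'acdab': ·  [P4 ends]
  n23 'd': ·  [P5 ends]

Failure links (BFS by depth):
  n1('b'): parent n0 fail=0; on 'b' 0 → fail=0;  out ∅∪∅=∅
  n6('a'): parent n0 fail=0; on 'a' 0 → fail=0;  out ∅∪∅=∅
  n13('c'): parent n0 fail=0; on 'c' 0 → fail=0;  out ∅∪∅=∅
  n23('d'): parent n0 fail=0; on 'd' 0 → fail=0;  out {5}∪∅={5}
  n2('bd'): parent n1 fail=0; on 'd' 0 → fail=23;  out ∅∪{5}={5}
  n7('ad'): parent n6 fail=0; on 'd' 0 → fail=23;  out ∅∪{5}={5}
  n11('ab'): parent n6 fail=0; on 'b' 0 → fail=1;  out ∅∪∅=∅
  n14('cc'): parent n13 fail=0; on 'c' 0 → fail=13;  out ∅∪∅=∅
  n19('ac'): parent n6 fail=0; on 'c' 0 → fail=13;  out ∅∪∅=∅
  n3('bdc'): parent n2 fail=23; on 'c' 23→0 → fail=13;  out ∅∪∅=∅
  n8('adc'): parent n7 fail=23; on 'c' 23→0 → fail=13;  out ∅∪∅=∅
  n12('abc'): parent n11 fail=1; on 'c' 1→0 → fail=13;  out {2}∪∅={2}
  n15('ccc'): parent n14 fail=13; on 'c' 13 → fail=14;  out ∅∪∅=∅
  n20('acd'): parent n19 fail=13; on 'd' 13→0 → fail=23;  out ∅∪{5}={5}
  n4('bdcc'): parent n3 fail=13; on 'c' 13 → fail=14;  out ∅∪∅=∅
  n9('adcb'): parent n8 fail=13; on 'b' 13→0 → fail=1;  out ∅∪∅=∅
  n16('ccca'): parent n15 fail=14; on 'a' 14→13→0 → fail=6;  out ∅∪∅=∅
  n21('acda'): parent n20 fail=23; on 'a' 23→0 → fail=6;  out ∅∪∅=∅
  n5('bdcca'): parent n4 fail=14; on 'a' 14→13→0 → fail=6;  out {0}∪∅={0}
  n10('adcbd'): parent n9 fail=1; on 'd' 1 → fail=2;  out {1}∪{5}={1,5}
  n17('cccaa'): parent n16 fail=6; on 'a' 6→0 → fail=6;  out ∅∪∅=∅
  n22('acdab'): parent n21 fail=6; on 'b' 6 → fail=11;  out {4}∪∅={4}
  n18('cccaab'): parent n17 fail=6; on 'b' 6 → fail=11;  out {3}∪∅={3}

Text stream:
i=0 'c': node 0→13
i=1 'b': node 13→1 (fail-walked)
i=2 'b': node 1→1 (fail-walked)
i=3 'd': node 1→2  ** P5@[3:3]
i=4 'c': node 2→3
i=5 'c': node 3→4
i=6 'a': node 4→5  ** P0@[2:6]
i=7 'c': node 5→19 (fail-walked)
i=8 'c': node 19→14 (fail-walked)
i=9 'c': node 14→15
i=10 'c': node 15→15 (fail-walked)
i=11 'a': node 15→16
i=12 'a': node 16→17
i=13 'b': node 17→18  ** P3@[8:13]
i=14 'd': node 18→2 (fail-walked)  ** P5@[14:14]
i=15 'a': node 2→6 (fail-walked)
i=16 'b': node 6→11
i=17 'd': node 11→2 (fail-walked)  ** P5@[17:17]
i=18 'c': node 2→3
i=19 'c': node 3→4
i=20 'a': node 4→5  ** P0@[16:20]
i=21 'b': node 5→11 (fail-walked)
i=22 'b': node 11→1 (fail-walked)
i=23 'c': node 1→13 (fail-walked)
i=24 'b': node 13→1 (fail-walked)
i=25 'a': node 1→6 (fail-walked)
i=26 'a': node 6→6 (fail-walked)
i=27 'c': node 6→19
i=28 'd': node 19→20  ** P5@[28:28]
i=29 'a': node 20→21
i=30 'b': node 21→22  ** P4@[26:30]
i=31 'c': node 22→12 (fail-walked)  ** P2@[29:31]
i=32 'c': node 12→14 (fail-walked)
i=33 'c': node 14→15
i=34 'a': node 15→16
i=35 'a': node 16→17

All matches (sorted): [[3,5],[6,0],[13,3],[14,5],[17,5],[20,0],[28,5],[30,4],[31,2]]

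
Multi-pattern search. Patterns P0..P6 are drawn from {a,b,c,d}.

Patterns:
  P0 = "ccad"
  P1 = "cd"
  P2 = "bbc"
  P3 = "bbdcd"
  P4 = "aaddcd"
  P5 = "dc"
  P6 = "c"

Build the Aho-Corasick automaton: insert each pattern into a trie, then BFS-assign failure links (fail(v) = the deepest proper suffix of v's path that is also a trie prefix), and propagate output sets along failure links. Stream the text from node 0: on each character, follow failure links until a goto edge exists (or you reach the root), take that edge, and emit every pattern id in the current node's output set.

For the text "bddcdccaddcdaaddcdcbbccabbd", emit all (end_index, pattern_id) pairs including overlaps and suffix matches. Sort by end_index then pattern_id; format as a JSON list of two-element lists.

Build:
Trie nodes:
  0='ε' goto a→12 b→6 c→1 d→18
  1='c' goto c→2 d→5  [P6 ends]
  2='cc' goto a→3
  3='cca' goto d→4
  4='ccad' goto ·  [P0 ends]
  5='cd' goto ·  [P1 ends]
  6='b' goto b→7
  7='bb' goto c→8 d→9
  8='bbc' goto ·  [P2 ends]
  9='bbd' goto c→10
  10='bbdc' goto d→11
  11='bbdcd' goto ·  [P3 ends]
  12='a' goto a→13
  13='aa' goto d→14
  14='aad' goto d→15
  15='aadd' goto c→16
  16='aaddc' goto d→17
  17='aaddcd' goto ·  [P4 ends]
  18='d' goto c→19
  19='dc' goto ·  [P5 ends]

BFS fail/out derivation:
  fail(1) 'c': from fail(0)=0 chase 'c': 0 ⇒ 0;  out={6}∪out(0)={6}
  fail(6) 'b': from fail(0)=0 chase 'b': 0 ⇒ 0;  out=∅∪out(0)=∅
  fail(12) 'a': from fail(0)=0 chase 'a': 0 ⇒ 0;  out=∅∪out(0)=∅
  fail(18) 'd': from fail(0)=0 chase 'd': 0 ⇒ 0;  out=∅∪out(0)=∅
  fail(2) 'cc': from fail(1)=0 chase 'c': 0 ⇒ 1;  out=∅∪out(1)={6}
  fail(5) 'cd': from fail(1)=0 chase 'd': 0 ⇒ 18;  out={1}∪out(18)={1}
  fail(7) 'bb': from fail(6)=0 chase 'b': 0 ⇒ 6;  out=∅∪out(6)=∅
  fail(13) 'aa': from fail(12)=0 chase 'a': 0 ⇒ 12;  out=∅∪out(12)=∅
  fail(19) 'dc': from fail(18)=0 chase 'c': 0 ⇒ 1;  out={5}∪out(1)={5,6}
  fail(3) 'cca': from fail(2)=1 chase 'a': 1→0 ⇒ 12;  out=∅∪out(12)=∅
  fail(8) 'bbc': from fail(7)=6 chase 'c': 6→0 ⇒ 1;  out={2}∪out(1)={2,6}
  fail(9) 'bbd': from fail(7)=6 chase 'd': 6→0 ⇒ 18;  out=∅∪out(18)=∅
  fail(14) 'aad': from fail(13)=12 chase 'd': 12→0 ⇒ 18;  out=∅∪out(18)=∅
  fail(4) 'ccad': from fail(3)=12 chase 'd': 12→0 ⇒ 18;  out={0}∪out(18)={0}
  fail(10) 'bbdc': from fail(9)=18 chase 'c': 18 ⇒ 19;  out=∅∪out(19)={5,6}
  fail(15) 'aadd': from fail(14)=18 chase 'd': 18→0 ⇒ 18;  out=∅∪out(18)=∅
  fail(11) 'bbdcd': from fail(10)=19 chase 'd': 19→1 ⇒ 5;  out={3}∪out(5)={1,3}
  fail(16) 'aaddc': from fail(15)=18 chase 'c': 18 ⇒ 19;  out=∅∪out(19)={5,6}
  fail(17) 'aaddcd': from fail(16)=19 chase 'd': 19→1 ⇒ 5;  out={4}∪out(5)={1,4}

Scan:
[0] read 'b'  n0⇒n6
[1] read 'd'  n6⇒n18 (via fail)
[2] read 'd'  n18⇒n18 (via fail)
[3] read 'c'  n18⇒n19  → match P5@[2:3],P6@[3:3]
[4] read 'd'  n19⇒n5 (via fail)  → match P1@[3:4]
[5] read 'c'  n5⇒n19 (via fail)  → match P5@[4:5],P6@[5:5]
[6] read 'c'  n19⇒n2 (via fail)  → match P6@[6:6]
[7] read 'a'  n2⇒n3
[8] read 'd'  n3⇒n4  → match P0@[5:8]
[9] read 'd'  n4⇒n18 (via fail)
[10] read 'c'  n18⇒n19  → match P5@[9:10],P6@[10:10]
[11] read 'd'  n19⇒n5 (via fail)  → match P1@[10:11]
[12] read 'a'  n5⇒n12 (via fail)
[13] read 'a'  n12⇒n13
[14] read 'd'  n13⇒n14
[15] read 'd'  n14⇒n15
[16] read 'c'  n15⇒n16  → match P5@[15:16],P6@[16:16]
[17] read 'd'  n16⇒n17  → match P1@[16:17],P4@[12:17]
[18] read 'c'  n17⇒n19 (via fail)  → match P5@[17:18],P6@[18:18]
[19] read 'b'  n19⇒n6 (via fail)
[20] read 'b'  n6⇒n7
[21] read 'c'  n7⇒n8  → match P2@[19:21],P6@[21:21]
[22] read 'c'  n8⇒n2 (via fail)  → match P6@[22:22]
[23] read 'a'  n2⇒n3
[24] read 'b'  n3⇒n6 (via fail)
[25] read 'b'  n6⇒n7
[26] read 'd'  n7⇒n9

Result: [[3,5],[3,6],[4,1],[5,5],[5,6],[6,6],[8,0],[10,5],[10,6],[11,1],[16,5],[16,6],[17,1],[17,4],[18,5],[18,6],[21,2],[21,6],[22,6]]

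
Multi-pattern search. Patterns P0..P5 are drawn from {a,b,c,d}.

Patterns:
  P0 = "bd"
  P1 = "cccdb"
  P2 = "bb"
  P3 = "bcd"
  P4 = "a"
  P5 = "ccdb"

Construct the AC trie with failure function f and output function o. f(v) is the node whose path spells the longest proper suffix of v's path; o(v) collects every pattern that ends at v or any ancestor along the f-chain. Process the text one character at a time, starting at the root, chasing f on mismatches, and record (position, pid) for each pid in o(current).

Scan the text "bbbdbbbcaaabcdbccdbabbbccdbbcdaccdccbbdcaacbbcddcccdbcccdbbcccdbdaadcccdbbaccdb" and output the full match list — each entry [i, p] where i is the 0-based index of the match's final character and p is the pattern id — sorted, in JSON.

Build:
Trie (insert patterns):
  n0 'ε': a→11 b→1 c→3
  n1 'b': b→8 c→9 d→2
  n2 'bd': ·  ←P0
  n3 'c': c→4
  n4 'cc': c→5 d→12
  n5 'ccc': d→6
  n6 'cccd': b→7
  n7 'cccdb': ·  ←P1
  n8 'bb': ·  ←P2
  n9 'bc': d→10
  n10 'bcd': ·  ←P3
  n11 'a': ·  ←P4
  n12 'ccd': b→13
  n13 'ccdb': ·  ←P5

Failure links (BFS by depth):
  fail(1) 'b': from fail(0)=0 chase 'b': 0 ⇒ 0;  out=∅∪out(0)=∅
  fail(3) 'c': from fail(0)=0 chase 'c': 0 ⇒ 0;  out=∅∪out(0)=∅
  fail(11) 'a': from fail(0)=0 chase 'a': 0 ⇒ 0;  out={4}∪out(0)={4}
  fail(2) 'bd': from fail(1)=0 chase 'd': 0 ⇒ 0;  out={0}∪out(0)={0}
  fail(4) 'cc': from fail(3)=0 chase 'c': 0 ⇒ 3;  out=∅∪out(3)=∅
  fail(8) 'bb': from fail(1)=0 chase 'b': 0 ⇒ 1;  out={2}∪out(1)={2}
  fail(9) 'bc': from fail(1)=0 chase 'c': 0 ⇒ 3;  out=∅∪out(3)=∅
  fail(5) 'ccc': from fail(4)=3 chase 'c': 3 ⇒ 4;  out=∅∪out(4)=∅
  fail(10) 'bcd': from fail(9)=3 chase 'd': 3→0 ⇒ 0;  out={3}∪out(0)={3}
  fail(12) 'ccd': from fail(4)=3 chase 'd': 3→0 ⇒ 0;  out=∅∪out(0)=∅
  fail(6) 'cccd': from fail(5)=4 chase 'd': 4 ⇒ 12;  out=∅∪out(12)=∅
  fail(13) 'ccdb': from fail(12)=0 chase 'b': 0 ⇒ 1;  out={5}∪out(1)={5}
  fail(7) 'cccdb': from fail(6)=12 chase 'b': 12 ⇒ 13;  out={1}∪out(13)={1,5}

Run:
pos 0 'b': at 1
pos 1 'b': at 8  ** P2@[0:1]
pos 2 'b': at 8 (via fail)  ** P2@[1:2]
pos 3 'd': at 2 (via fail)  ** P0@[2:3]
pos 4 'b': at 1 (via fail)
pos 5 'b': at 8  ** P2@[4:5]
pos 6 'b': at 8 (via fail)  ** P2@[5:6]
pos 7 'c': at 9 (via fail)
pos 8 'a': at 11 (via fail)  ** P4@[8:8]
pos 9 'a': at 11 (via fail)  ** P4@[9:9]
pos 10 'a': at 11 (via fail)  ** P4@[10:10]
pos 11 'b': at 1 (via fail)
pos 12 'c': at 9
pos 13 'd': at 10  ** P3@[11:13]
pos 14 'b': at 1 (via fail)
pos 15 'c': at 9
pos 16 'c': at 4 (via fail)
pos 17 'd': at 12
pos 18 'b': at 13  ** P5@[15:18]
pos 19 'a': at 11 (via fail)  ** P4@[19:19]
pos 20 'b': at 1 (via fail)
pos 21 'b': at 8  ** P2@[20:21]
pos 22 'b': at 8 (via fail)  ** P2@[21:22]
pos 23 'c': at 9 (via fail)
pos 24 'c': at 4 (via fail)
pos 25 'd': at 12
pos 26 'b': at 13  ** P5@[23:26]
pos 27 'b': at 8 (via fail)  ** P2@[26:27]
pos 28 'c': at 9 (via fail)
pos 29 'd': at 10  ** P3@[27:29]
pos 30 'a': at 11 (via fail)  ** P4@[30:30]
pos 31 'c': at 3 (via fail)
pos 32 'c': at 4
pos 33 'd': at 12
pos 34 'c': at 3 (via fail)
pos 35 'c': at 4
pos 36 'b': at 1 (via fail)
pos 37 'b': at 8  ** P2@[36:37]
pos 38 'd': at 2 (via fail)  ** P0@[37:38]
pos 39 'c': at 3 (via fail)
pos 40 'a': at 11 (via fail)  ** P4@[40:40]
pos 41 'a': at 11 (via fail)  ** P4@[41:41]
pos 42 'c': at 3 (via fail)
pos 43 'b': at 1 (via fail)
pos 44 'b': at 8  ** P2@[43:44]
pos 45 'c': at 9 (via fail)
pos 46 'd': at 10  ** P3@[44:46]
pos 47 'd': at 0 (via fail)
pos 48 'c': at 3
pos 49 'c': at 4
pos 50 'c': at 5
pos 51 'd': at 6
pos 52 'b': at 7  ** P1@[48:52],P5@[49:52]
pos 53 'c': at 9 (via fail)
pos 54 'c': at 4 (via fail)
pos 55 'c': at 5
pos 56 'd': at 6
pos 57 'b': at 7  ** P1@[53:57],P5@[54:57]
pos 58 'b': at 8 (via fail)  ** P2@[57:58]
pos 59 'c': at 9 (via fail)
pos 60 'c': at 4 (via fail)
pos 61 'c': at 5
pos 62 'd': at 6
pos 63 'b': at 7  ** P1@[59:63],P5@[60:63]
pos 64 'd': at 2 (via fail)  ** P0@[63:64]
pos 65 'a': at 11 (via fail)  ** P4@[65:65]
pos 66 'a': at 11 (via fail)  ** P4@[66:66]
pos 67 'd': at 0 (via fail)
pos 68 'c': at 3
pos 69 'c': at 4
pos 70 'c': at 5
pos 71 'd': at 6
pos 72 'b': at 7  ** P1@[68:72],P5@[69:72]
pos 73 'b': at 8 (via fail)  ** P2@[72:73]
pos 74 'a': at 11 (via fail)  ** P4@[74:74]
pos 75 'c': at 3 (via fail)
pos 76 'c': at 4
pos 77 'd': at 12
pos 78 'b': at 13  ** P5@[75:78]

Result: [[1,2],[2,2],[3,0],[5,2],[6,2],[8,4],[9,4],[10,4],[13,3],[18,5],[19,4],[21,2],[22,2],[26,5],[27,2],[29,3],[30,4],[37,2],[38,0],[40,4],[41,4],[44,2],[46,3],[52,1],[52,5],[57,1],[57,5],[58,2],[63,1],[63,5],[64,0],[65,4],[66,4],[72,1],[72,5],[73,2],[74,4],[78,5]]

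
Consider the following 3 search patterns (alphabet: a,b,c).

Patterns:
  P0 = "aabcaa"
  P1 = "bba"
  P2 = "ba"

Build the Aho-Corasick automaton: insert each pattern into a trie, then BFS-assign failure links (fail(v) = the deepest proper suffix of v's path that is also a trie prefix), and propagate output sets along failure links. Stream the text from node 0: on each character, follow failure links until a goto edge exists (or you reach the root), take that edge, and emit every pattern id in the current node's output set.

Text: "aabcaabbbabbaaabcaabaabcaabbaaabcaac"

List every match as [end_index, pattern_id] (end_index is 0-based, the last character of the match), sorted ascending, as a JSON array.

Build:
Trie nodes:
  n0 'ε': a→1 b→7
  n1 'a': a→2
  n2 'aa': b→3
  n3 'aab': c→4
  n4 'aabc': a→5
  n5 'aabca': a→6
  n6 'aabcaa': ·  ←P0
  n7 'b': a→10 b→8
  n8 'bb': a→9
  n9 'bba': ·  ←P1
  n10 'ba': ·  ←P2

Failure links (BFS by depth):
  fail(1) 'a': from fail(0)=0 chase 'a': 0 ⇒ 0;  out=∅∪out(0)=∅
  fail(7) 'b': from fail(0)=0 chase 'b': 0 ⇒ 0;  out=∅∪out(0)=∅
  fail(2) 'aa': from fail(1)=0 chase 'a': 0 ⇒ 1;  out=∅∪out(1)=∅
  fail(8) 'bb': from fail(7)=0 chase 'b': 0 ⇒ 7;  out=∅∪out(7)=∅
  fail(10) 'ba': from fail(7)=0 chase 'a': 0 ⇒ 1;  out={2}∪out(1)={2}
  fail(3) 'aab': from fail(2)=1 chase 'b': 1→0 ⇒ 7;  out=∅∪out(7)=∅
  fail(9) 'bba': from fail(8)=7 chase 'a': 7 ⇒ 10;  out={1}∪out(10)={1,2}
  fail(4) 'aabc': from fail(3)=7 chase 'c': 7→0 ⇒ 0;  out=∅∪out(0)=∅
  fail(5) 'aabca': from fail(4)=0 chase 'a': 0 ⇒ 1;  out=∅∪out(1)=∅
  fail(6) 'aabcaa': from fail(5)=1 chase 'a': 1 ⇒ 2;  out={0}∪out(2)={0}

Run:
i=0 'a': node 0→1
i=1 'a': node 1→2
i=2 'b': node 2→3
i=3 'c': node 3→4
i=4 'a': node 4→5
i=5 'a': node 5→6  ** P0@[0:5]
i=6 'b': node 6→3 (via fail)
i=7 'b': node 3→8 (via fail)
i=8 'b': node 8→8 (via fail)
i=9 'a': node 8→9  ** P1@[7:9],P2@[8:9]
i=10 'b': node 9→7 (via fail)
i=11 'b': node 7→8
i=12 'a': node 8→9  ** P1@[10:12],P2@[11:12]
i=13 'a': node 9→2 (via fail)
i=14 'a': node 2→2 (via fail)
i=15 'b': node 2→3
i=16 'c': node 3→4
i=17 'a': node 4→5
i=18 'a': node 5→6  ** P0@[13:18]
i=19 'b': node 6→3 (via fail)
i=20 'a': node 3→10 (via fail)  ** P2@[19:20]
i=21 'a': node 10→2 (via fail)
i=22 'b': node 2→3
i=23 'c': node 3→4
i=24 'a': node 4→5
i=25 'a': node 5→6  ** P0@[20:25]
i=26 'b': node 6→3 (via fail)
i=27 'b': node 3→8 (via fail)
i=28 'a': node 8→9  ** P1@[26:28],P2@[27:28]
i=29 'a': node 9→2 (via fail)
i=30 'a': node 2→2 (via fail)
i=31 'b': node 2→3
i=32 'c': node 3→4
i=33 'a': node 4→5
i=34 'a': node 5→6  ** P0@[29:34]
i=35 'c': node 6→0 (via fail)

Matches: [[5,0],[9,1],[9,2],[12,1],[12,2],[18,0],[20,2],[25,0],[28,1],[28,2],[34,0]]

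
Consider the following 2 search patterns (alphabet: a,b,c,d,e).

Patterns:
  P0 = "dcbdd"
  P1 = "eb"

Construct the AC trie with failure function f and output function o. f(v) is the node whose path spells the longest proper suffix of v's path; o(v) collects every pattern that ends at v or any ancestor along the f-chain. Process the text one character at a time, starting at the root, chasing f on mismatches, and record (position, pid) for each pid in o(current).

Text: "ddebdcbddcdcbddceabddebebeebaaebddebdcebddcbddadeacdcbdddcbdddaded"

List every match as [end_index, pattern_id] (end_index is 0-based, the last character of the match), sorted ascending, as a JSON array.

Construct AC machine:
Trie nodes:
  0='ε' goto d→1 e→6
  1='d' goto c→2
  2='dc' goto b→3
  3='dcb' goto d→4
  4='dcbd' goto d→5
  5='dcbdd' goto ·  [P0 ends]
  6='e' goto b→7
  7='eb' goto ·  [P1 ends]

Failure links (BFS by depth):
  fail(1) 'd': from fail(0)=0 chase 'd': 0 ⇒ 0;  out=∅∪out(0)=∅
  fail(6) 'e': from fail(0)=0 chase 'e': 0 ⇒ 0;  out=∅∪out(0)=∅
  fail(2) 'dc': from fail(1)=0 chase 'c': 0 ⇒ 0;  out=∅∪out(0)=∅
  fail(7) 'eb': from fail(6)=0 chase 'b': 0 ⇒ 0;  out={1}∪out(0)={1}
  fail(3) 'dcb': from fail(2)=0 chase 'b': 0 ⇒ 0;  out=∅∪out(0)=∅
  fail(4) 'dcbd': from fail(3)=0 chase 'd': 0 ⇒ 1;  out=∅∪out(1)=∅
  fail(5) 'dcbdd': from fail(4)=1 chase 'd': 1→0 ⇒ 1;  out={0}∪out(1)={0}

Text stream:
i=0 'd': node 0→1
i=1 'd': node 1→1 (via fail)
i=2 'e': node 1→6 (via fail)
i=3 'b': node 6→7  emit P1@[2:3]
i=4 'd': node 7→1 (via fail)
i=5 'c': node 1→2
i=6 'b': node 2→3
i=7 'd': node 3→4
i=8 'd': node 4→5  emit P0@[4:8]
i=9 'c': node 5→2 (via fail)
i=10 'd': node 2→1 (via fail)
i=11 'c': node 1→2
i=12 'b': node 2→3
i=13 'd': node 3→4
i=14 'd': node 4→5  emit P0@[10:14]
i=15 'c': node 5→2 (via fail)
i=16 'e': node 2→6 (via fail)
i=17 'a': node 6→0 (via fail)
i=18 'b': node 0→0
i=19 'd': node 0→1
i=20 'd': node 1→1 (via fail)
i=21 'e': node 1→6 (via fail)
i=22 'b': node 6→7  emit P1@[21:22]
i=23 'e': node 7→6 (via fail)
i=24 'b': node 6→7  emit P1@[23:24]
i=25 'e': node 7→6 (via fail)
i=26 'e': node 6→6 (via fail)
i=27 'b': node 6→7  emit P1@[26:27]
i=28 'a': node 7→0 (via fail)
i=29 'a': node 0→0
i=30 'e': node 0→6
i=31 'b': node 6→7  emit P1@[30:31]
i=32 'd': node 7→1 (via fail)
i=33 'd': node 1→1 (via fail)
i=34 'e': node 1→6 (via fail)
i=35 'b': node 6→7  emit P1@[34:35]
i=36 'd': node 7→1 (via fail)
i=37 'c': node 1→2
i=38 'e': node 2→6 (via fail)
i=39 'b': node 6→7  emit P1@[38:39]
i=40 'd': node 7→1 (via fail)
i=41 'd': node 1→1 (via fail)
i=42 'c': node 1→2
i=43 'b': node 2→3
i=44 'd': node 3→4
i=45 'd': node 4→5  emit P0@[41:45]
i=46 'a': node 5→0 (via fail)
i=47 'd': node 0→1
i=48 'e': node 1→6 (via fail)
i=49 'a': node 6→0 (via fail)
i=50 'c': node 0→0
i=51 'd': node 0→1
i=52 'c': node 1→2
i=53 'b': node 2→3
i=54 'd': node 3→4
i=55 'd': node 4→5  emit P0@[51:55]
i=56 'd': node 5→1 (via fail)
i=57 'c': node 1→2
i=58 'b': node 2→3
i=59 'd': node 3→4
i=60 'd': node 4→5  emit P0@[56:60]
i=61 'd': node 5→1 (via fail)
i=62 'a': node 1→0 (via fail)
i=63 'd': node 0→1
i=64 'e': node 1→6 (via fail)
i=65 'd': node 6→1 (via fail)

Matches: [[3,1],[8,0],[14,0],[22,1],[24,1],[27,1],[31,1],[35,1],[39,1],[45,0],[55,0],[60,0]]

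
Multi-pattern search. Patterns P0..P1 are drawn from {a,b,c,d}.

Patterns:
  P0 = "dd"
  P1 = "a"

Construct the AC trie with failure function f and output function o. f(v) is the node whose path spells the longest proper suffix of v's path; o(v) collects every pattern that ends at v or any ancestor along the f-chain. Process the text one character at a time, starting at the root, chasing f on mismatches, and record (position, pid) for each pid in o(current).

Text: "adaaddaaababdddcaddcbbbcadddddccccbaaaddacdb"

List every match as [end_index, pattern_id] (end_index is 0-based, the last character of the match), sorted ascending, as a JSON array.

Build automaton:
Trie (insert patterns):
  n0 'ε': a→3 d→1
  n1 'd': d→2
  n2 'dd': ·  [P0 ends]
  n3 'a': ·  [P1 ends]

BFS fail/out derivation:
  fail(1) 'd': from fail(0)=0 chase 'd': 0 ⇒ 0;  out=∅∪out(0)=∅
  fail(3) 'a': from fail(0)=0 chase 'a': 0 ⇒ 0;  out={1}∪out(0)={1}
  fail(2) 'dd': from fail(1)=0 chase 'd': 0 ⇒ 1;  out={0}∪out(1)={0}

Run:
i=0 'a': node 0→3  emit P1@[0:0]
i=1 'd': node 3→1 (via fail)
i=2 'a': node 1→3 (via fail)  emit P1@[2:2]
i=3 'a': node 3→3 (via fail)  emit P1@[3:3]
i=4 'd': node 3→1 (via fail)
i=5 'd': node 1→2  emit P0@[4:5]
i=6 'a': node 2→3 (via fail)  emit P1@[6:6]
i=7 'a': node 3→3 (via fail)  emit P1@[7:7]
i=8 'a': node 3→3 (via fail)  emit P1@[8:8]
i=9 'b': node 3→0 (via fail)
i=10 'a': node 0→3  emit P1@[10:10]
i=11 'b': node 3→0 (via fail)
i=12 'd': node 0→1
i=13 'd': node 1→2  emit P0@[12:13]
i=14 'd': node 2→2 (via fail)  emit P0@[13:14]
i=15 'c': node 2→0 (via fail)
i=16 'a': node 0→3  emit P1@[16:16]
i=17 'd': node 3→1 (via fail)
i=18 'd': node 1→2  emit P0@[17:18]
i=19 'c': node 2→0 (via fail)
i=20 'b': node 0→0
i=21 'b': node 0→0
i=22 'b': node 0→0
i=23 'c': node 0→0
i=24 'a': node 0→3  emit P1@[24:24]
i=25 'd': node 3→1 (via fail)
i=26 'd': node 1→2  emit P0@[25:26]
i=27 'd': node 2→2 (via fail)  emit P0@[26:27]
i=28 'd': node 2→2 (via fail)  emit P0@[27:28]
i=29 'd': node 2→2 (via fail)  emit P0@[28:29]
i=30 'c': node 2→0 (via fail)
i=31 'c': node 0→0
i=32 'c': node 0→0
i=33 'c': node 0→0
i=34 'b': node 0→0
i=35 'a': node 0→3  emit P1@[35:35]
i=36 'a': node 3→3 (via fail)  emit P1@[36:36]
i=37 'a': node 3→3 (via fail)  emit P1@[37:37]
i=38 'd': node 3→1 (via fail)
i=39 'd': node 1→2  emit P0@[38:39]
i=40 'a': node 2→3 (via fail)  emit P1@[40:40]
i=41 'c': node 3→0 (via fail)
i=42 'd': node 0→1
i=43 'b': node 1→0 (via fail)

Matches: [[0,1],[2,1],[3,1],[5,0],[6,1],[7,1],[8,1],[10,1],[13,0],[14,0],[16,1],[18,0],[24,1],[26,0],[27,0],[28,0],[29,0],[35,1],[36,1],[37,1],[39,0],[40,1]]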